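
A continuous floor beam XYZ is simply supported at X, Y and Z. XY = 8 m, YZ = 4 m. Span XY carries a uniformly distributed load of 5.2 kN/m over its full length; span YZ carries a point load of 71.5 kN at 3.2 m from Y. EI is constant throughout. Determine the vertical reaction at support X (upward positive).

Take M_Y as the redundant. Released structure: two simple spans XY and YZ with a hinge at Y.
Rotations at Y on the released spans (each span's end-slope, ×1/EI):
  span XY: UDL 5.2: wL³/(24EI) = 110.9/EI
  span YZ: point load 71.5 at a = 3.2: Pab(L + b)/(6LEI) = 36.61/EI
  relative rotation θ_0 = (110.9 + 36.61)/EI = 147.5/EI
A unit hogging moment at Y produces rotation L₁/(3EI) + L₂/(3EI) = 4/EI.
Compatibility: M_Y·(L₁+L₂)/(3EI) = θ_0, giving M_Y = 36.89 kN·m (hogging).
Span XY, ΣM about X with M_Y applied at Y: R_Y^{XY}·8 = 166.4 + 36.89, so R_Y^{XY} = 25.41 kN and R_X = 41.6 − 25.41 = 16.19 kN.

R_X = 16.19 kN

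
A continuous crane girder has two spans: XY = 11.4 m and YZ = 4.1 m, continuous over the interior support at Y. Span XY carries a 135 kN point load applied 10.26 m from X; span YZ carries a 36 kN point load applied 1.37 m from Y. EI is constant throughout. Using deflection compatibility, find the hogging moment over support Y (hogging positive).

M_Y = 104 kN·m

Release continuity at Y by inserting a hinge; the redundant is the internal moment M_Y. The primary structure is two simply-supported spans XY and YZ.
Discontinuity in slope at Y on the released structure — sum the simple-span end rotations:
  span XY: point load 135 at a = 10.26: Pab(L + a)/(6LEI) = 500/EI
  span YZ: point load 36 at a = 1.37: Pab(L + b)/(6LEI) = 37.38/EI
  relative rotation θ_0 = (500 + 37.38)/EI = 537.4/EI
A unit hogging moment at Y produces rotation L₁/(3EI) + L₂/(3EI) = 5.167/EI.
Slope continuity at Y: θ_0 = M_Y·5.167/EI, so M_Y = 537.4/5.167 = 104 kN·m (hogging).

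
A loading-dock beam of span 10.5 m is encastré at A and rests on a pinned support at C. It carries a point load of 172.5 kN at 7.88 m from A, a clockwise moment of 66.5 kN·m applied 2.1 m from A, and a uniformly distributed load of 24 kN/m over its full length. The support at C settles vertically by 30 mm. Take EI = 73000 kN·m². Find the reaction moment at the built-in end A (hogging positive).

Take the reaction at C as the redundant and release it; the primary structure is a cantilever fixed at A.
Free-end deflection of the primary structure under the applied loading (downward +):
  point load 172.5 at a = 7.88: Pa²(3L − a)/(6EI) = 42167/EI
  clockwise couple 66.5 at a = 2.1: M₀a(2L − a)/(2EI) = 1320/EI
  UDL 24: wL⁴/(8EI) = 36465/EI
  δ_0 = 79952/EI
Flexibility coefficient — unit upward force at C: δ_{CC} = L³/(3EI) = 385.9/EI.
With EI = 73000 kN·m²: δ_0 = 1.0952 m and δ_{CC} = 0.005286 m/kN.
Compatibility — the beam at C must follow the support down by 0.03 m: δ_0 − R_C·δ_{CC} = 0.03, so R_C = (1.0952 − 0.03)/0.005286 = 201.5 kN.
Moment equilibrium about A: M_A = Σ(load moments about A) − R_C·L = 2749 − 201.5×10.5 = 632.8 kN·m.

M_A = 632.8 kN·m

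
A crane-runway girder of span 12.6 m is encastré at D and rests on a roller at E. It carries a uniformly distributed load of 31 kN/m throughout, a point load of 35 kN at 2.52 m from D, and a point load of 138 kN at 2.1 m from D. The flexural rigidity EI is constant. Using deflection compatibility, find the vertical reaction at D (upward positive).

R_D = 409.7 kN

Remove the prop at E; the released (primary) structure is a cantilever built in at D.
Deflection at E on the released cantilever, summing each load's contribution:
  UDL 31: wL⁴/(8EI) = 97668/EI
  point load 35 at a = 2.52: Pa²(3L − a)/(6EI) = 1307/EI
  point load 138 at a = 2.1: Pa²(3L − a)/(6EI) = 3621/EI
  δ_0 = 102596/EI
Flexibility coefficient — unit upward force at E: δ_{EE} = L³/(3EI) = 666.8/EI.
Compatibility at E: δ_0 − R_E·δ_{EE} = 0, so R_E = 102596/666.8 = 153.9 kN.
Vertical equilibrium: R_D = ΣP − R_E = 563.6 − 153.9 = 409.7 kN.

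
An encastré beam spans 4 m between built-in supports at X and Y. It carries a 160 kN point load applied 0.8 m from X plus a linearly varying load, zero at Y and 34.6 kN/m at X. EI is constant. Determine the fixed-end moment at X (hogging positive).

M_X = 109.6 kN·m

Take the two fixed-end moments M_X, M_Y as redundants; the released structure is the simple span XY.
On the primary (simply-supported) span, the end slopes from the loading are:
  at X: point load 160 at a = 0.8: Pab(L + b)/(6LEI) = 122.9/EI
  at Y: point load 160 at a = 0.8: Pab(L + a)/(6LEI) = 81.92/EI
  at X: triangular load, peak 34.6: w₀L³/(45EI) = 49.21/EI
  at Y: triangular load, peak 34.6: 7w₀L³/(360EI) = 43.06/EI
  θ_X0 = 172.1/EI,  θ_Y0 = 125/EI
Flexibility coefficients: a unit moment at one end gives L/(3EI) there and L/(6EI) at the far end, so f₁₁ = f₂₂ = 1.333/EI and f₁₂ = f₂₁ = 0.6667/EI.
Compatibility — zero rotation at each built-in end:
  1.333 M_X + 0.6667 M_Y = 172.1
  0.6667 M_X + 1.333 M_Y = 125
Solving the pair gives M_X = 109.6 kN·m and M_Y = 38.93 kN·m (hogging).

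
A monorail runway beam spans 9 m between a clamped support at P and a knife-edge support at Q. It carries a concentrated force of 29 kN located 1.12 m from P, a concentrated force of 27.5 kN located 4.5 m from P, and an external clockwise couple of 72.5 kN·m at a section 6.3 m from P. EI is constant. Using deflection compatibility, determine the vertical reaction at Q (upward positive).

R_Q = 20.24 kN

Remove the prop at Q; the released (primary) structure is a cantilever built in at P.
Deflection at Q on the released cantilever, summing each load's contribution:
  point load 29 at a = 1.12: Pa²(3L − a)/(6EI) = 156.9/EI
  point load 27.5 at a = 4.5: Pa²(3L − a)/(6EI) = 2088/EI
  clockwise couple 72.5 at a = 6.3: M₀a(2L − a)/(2EI) = 2672/EI
  δ_0 = 4917/EI
Tip deflection under a unit load at Q: L³/(3EI) = 243/EI.
The prop prevents deflection at Q: R_Q = δ_0/δ_{QQ} = 4917/243 = 20.24 kN.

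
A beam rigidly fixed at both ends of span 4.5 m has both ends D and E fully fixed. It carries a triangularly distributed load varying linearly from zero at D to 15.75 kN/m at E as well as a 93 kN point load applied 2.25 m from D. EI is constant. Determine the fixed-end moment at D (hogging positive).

M_D = 62.94 kN·m

Release both end moments; the primary structure is a simply-supported span DE with redundants M_D and M_E.
On the primary (simply-supported) span, the end slopes from the loading are:
  at D: triangular load, peak 15.75: 7w₀L³/(360EI) = 27.91/EI
  at E: triangular load, peak 15.75: w₀L³/(45EI) = 31.89/EI
  at D: point load 93 at a = 2.25: Pab(L + b)/(6LEI) = 117.7/EI
  at E: point load 93 at a = 2.25: Pab(L + a)/(6LEI) = 117.7/EI
  θ_D0 = 145.6/EI,  θ_E0 = 149.6/EI
Flexibility coefficients: a unit moment at one end gives L/(3EI) there and L/(6EI) at the far end, so f₁₁ = f₂₂ = 1.5/EI and f₁₂ = f₂₁ = 0.75/EI.
Compatibility — zero rotation at each built-in end:
  1.5 M_D + 0.75 M_E = 145.6
  0.75 M_D + 1.5 M_E = 149.6
Solving the pair gives M_D = 62.94 kN·m and M_E = 68.26 kN·m (hogging).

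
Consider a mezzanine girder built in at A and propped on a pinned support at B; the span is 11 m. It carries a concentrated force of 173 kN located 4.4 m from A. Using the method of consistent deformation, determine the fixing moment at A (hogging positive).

Take the reaction at B as the redundant and release it; the primary structure is a cantilever fixed at A.
Deflection at B on the released cantilever, summing each load's contribution:
  point load 173 at a = 4.4: Pa²(3L − a)/(6EI) = 15965/EI
Tip deflection under a unit load at B: L³/(3EI) = 443.7/EI.
The prop prevents deflection at B: R_B = δ_0/δ_{BB} = 15965/443.7 = 35.98 kN.
Moment equilibrium about A: M_A = Σ(load moments about A) − R_B·L = 761.2 − 35.98×11 = 365.4 kN·m.

M_A = 365.4 kN·m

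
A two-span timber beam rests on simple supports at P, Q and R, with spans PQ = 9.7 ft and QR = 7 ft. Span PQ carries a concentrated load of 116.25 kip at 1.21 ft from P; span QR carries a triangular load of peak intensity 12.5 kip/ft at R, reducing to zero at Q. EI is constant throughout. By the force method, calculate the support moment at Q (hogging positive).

Insert a hinge at Q; M_Q is the redundant, and each span becomes simply supported.
Rotations at Q on the released spans (each span's end-slope, ×1/EI):
  span PQ: point load 116.25 at a = 1.21: Pab(L + a)/(6LEI) = 223.9/EI
  span QR: triangular load, peak 12.5: 7w₀L³/(360EI) = 83.37/EI
  relative rotation θ_0 = (223.9 + 83.37)/EI = 307.2/EI
A unit hogging moment at Q produces rotation L₁/(3EI) + L₂/(3EI) = 5.567/EI.
Slope continuity at Q: θ_0 = M_Q·5.567/EI, so M_Q = 307.2/5.567 = 55.19 kip·ft (hogging).

M_Q = 55.19 kip·ft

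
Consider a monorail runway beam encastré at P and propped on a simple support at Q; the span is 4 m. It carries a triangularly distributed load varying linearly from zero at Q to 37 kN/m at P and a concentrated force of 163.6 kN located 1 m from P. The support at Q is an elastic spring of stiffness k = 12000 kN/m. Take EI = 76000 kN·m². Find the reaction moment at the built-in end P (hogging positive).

M_P = 173.3 kN·m

Choose R_Q as the redundant. The primary structure is the cantilever fixed at P.
Free-end deflection of the primary structure under the applied loading (downward +):
  triangular load, peak 37 at the fixed end: w₀L⁴/(30EI) = 315.7/EI
  point load 163.6 at a = 1: Pa²(3L − a)/(6EI) = 299.9/EI
  δ_0 = 615.7/EI
Flexibility coefficient — unit upward force at Q: δ_{QQ} = L³/(3EI) = 21.33/EI.
With EI = 76000 kN·m²: δ_0 = 0.008101 m and δ_{QQ} = 0.000281 m/kN.
Compatibility — the spring shortens by R_Q/k under the reaction it provides: δ_0 − R_Q·δ_{QQ} = R_Q/k. With 1/k = 0.000083 m/kN, R_Q = δ_0 / (δ_{QQ} + 1/k) = 0.008101 / (0.000281 + 0.000083) = 22.25 kN.
Moment equilibrium about P: M_P = Σ(load moments about P) − R_Q·L = 262.3 − 22.25×4 = 173.3 kN·m.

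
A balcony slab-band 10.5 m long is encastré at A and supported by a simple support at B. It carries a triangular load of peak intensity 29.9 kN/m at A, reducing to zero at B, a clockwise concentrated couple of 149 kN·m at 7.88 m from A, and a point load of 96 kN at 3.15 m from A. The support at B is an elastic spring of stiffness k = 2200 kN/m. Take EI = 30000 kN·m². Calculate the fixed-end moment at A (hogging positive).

Choose R_B as the redundant. The primary structure is the cantilever fixed at A.
Downward deflection at the released point B due to the loads:
  triangular load, peak 29.9 at the fixed end: w₀L⁴/(30EI) = 12115/EI
  clockwise couple 149 at a = 7.88: M₀a(2L − a)/(2EI) = 7702/EI
  point load 96 at a = 3.15: Pa²(3L − a)/(6EI) = 4501/EI
  δ_0 = 24318/EI
Tip deflection under a unit load at B: L³/(3EI) = 385.9/EI.
With EI = 30000 kN·m²: δ_0 = 0.81059 m and δ_{BB} = 0.012863 m/kN.
Compatibility — the spring shortens by R_B/k under the reaction it provides: δ_0 − R_B·δ_{BB} = R_B/k. With 1/k = 0.000455 m/kN, R_B = δ_0 / (δ_{BB} + 1/k) = 0.81059 / (0.012863 + 0.000455) = 60.87 kN.
Moment equilibrium about A: M_A = Σ(load moments about A) − R_B·L = 1001 − 60.87×10.5 = 361.7 kN·m.

M_A = 361.7 kN·m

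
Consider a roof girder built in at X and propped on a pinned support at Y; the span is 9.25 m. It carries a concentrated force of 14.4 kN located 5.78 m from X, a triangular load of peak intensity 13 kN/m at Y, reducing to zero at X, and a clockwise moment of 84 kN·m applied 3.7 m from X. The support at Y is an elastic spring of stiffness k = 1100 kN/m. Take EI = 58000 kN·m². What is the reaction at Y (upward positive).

R_Y = 40.39 kN

Release the roller at Y. Primary structure: cantilever fixed at X.
Primary-structure tip deflection at Y by superposition:
  point load 14.4 at a = 5.78: Pa²(3L − a)/(6EI) = 1762/EI
  triangular load, peak 13 at the free end: 11w₀L⁴/(120EI) = 8724/EI
  clockwise couple 84 at a = 3.7: M₀a(2L − a)/(2EI) = 2300/EI
  δ_0 = 12786/EI
Tip deflection under a unit load at Y: L³/(3EI) = 263.8/EI.
With EI = 58000 kN·m²: δ_0 = 0.22044 m and δ_{YY} = 0.004549 m/kN.
Compatibility — the spring shortens by R_Y/k under the reaction it provides: δ_0 − R_Y·δ_{YY} = R_Y/k. With 1/k = 0.000909 m/kN, R_Y = δ_0 / (δ_{YY} + 1/k) = 0.22044 / (0.004549 + 0.000909) = 40.39 kN.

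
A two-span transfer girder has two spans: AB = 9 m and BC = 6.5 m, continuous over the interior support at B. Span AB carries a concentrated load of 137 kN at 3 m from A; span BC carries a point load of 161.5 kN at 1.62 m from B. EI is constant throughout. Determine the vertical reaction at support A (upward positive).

R_A = 71.54 kN

Insert a hinge at B; M_B is the redundant, and each span becomes simply supported.
Rotations at B on the released spans (each span's end-slope, ×1/EI):
  span AB: point load 137 at a = 3: Pab(L + a)/(6LEI) = 548/EI
  span BC: point load 161.5 at a = 1.62: Pab(L + b)/(6LEI) = 372.6/EI
  relative rotation θ_0 = (548 + 372.6)/EI = 920.6/EI
A unit hogging moment at B produces rotation L₁/(3EI) + L₂/(3EI) = 5.167/EI.
Compatibility: M_B·(L₁+L₂)/(3EI) = θ_0, giving M_B = 178.2 kN·m (hogging).
Span AB, ΣM about A with M_B applied at B: R_B^{AB}·9 = 411 + 178.2, so R_B^{AB} = 65.46 kN and R_A = 137 − 65.46 = 71.54 kN.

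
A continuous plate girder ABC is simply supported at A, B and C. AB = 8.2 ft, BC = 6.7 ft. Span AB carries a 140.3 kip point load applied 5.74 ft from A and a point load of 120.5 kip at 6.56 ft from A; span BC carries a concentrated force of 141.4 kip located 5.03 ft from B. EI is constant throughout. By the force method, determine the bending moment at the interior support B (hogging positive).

Release continuity at B by inserting a hinge; the redundant is the internal moment M_B. The primary structure is two simply-supported spans AB and BC.
End slopes at the hinge B, treating each span as simply supported:
  span AB: point load 140.3 at a = 5.74: Pab(L + a)/(6LEI) = 561.3/EI
  span AB: point load 120.5 at a = 6.56: Pab(L + a)/(6LEI) = 388.9/EI
  span BC: point load 141.4 at a = 5.03: Pab(L + b)/(6LEI) = 247.3/EI
  relative rotation θ_0 = (950.2 + 247.3)/EI = 1198/EI
A unit hogging moment at B produces rotation L₁/(3EI) + L₂/(3EI) = 4.967/EI.
Slope continuity at B: θ_0 = M_B·4.967/EI, so M_B = 1198/4.967 = 241.1 kip·ft (hogging).

M_B = 241.1 kip·ft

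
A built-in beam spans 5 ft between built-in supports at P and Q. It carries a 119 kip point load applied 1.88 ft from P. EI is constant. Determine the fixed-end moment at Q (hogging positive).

M_Q = 52.49 kip·ft

Release both end moments; the primary structure is a simply-supported span PQ with redundants M_P and M_Q.
End rotations of the released simple span under the applied load (×1/EI):
  at P: point load 119 at a = 1.88: Pab(L + b)/(6LEI) = 188.9/EI
  at Q: point load 119 at a = 1.88: Pab(L + a)/(6LEI) = 160.1/EI
  θ_P0 = 188.9/EI,  θ_Q0 = 160.1/EI
Flexibility coefficients: a unit moment at one end gives L/(3EI) there and L/(6EI) at the far end, so f₁₁ = f₂₂ = 1.667/EI and f₁₂ = f₂₁ = 0.8333/EI.
Compatibility — zero rotation at each built-in end:
  1.667 M_P + 0.8333 M_Q = 188.9
  0.8333 M_P + 1.667 M_Q = 160.1
Solving the pair gives M_P = 87.11 kip·ft and M_Q = 52.49 kip·ft (hogging).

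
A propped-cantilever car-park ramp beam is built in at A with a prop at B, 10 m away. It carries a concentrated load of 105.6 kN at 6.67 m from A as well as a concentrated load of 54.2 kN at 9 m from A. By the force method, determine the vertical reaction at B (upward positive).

R_B = 100.9 kN

Choose R_B as the redundant. The primary structure is the cantilever fixed at A.
Deflection at B on the released cantilever, summing each load's contribution:
  point load 105.6 at a = 6.67: Pa²(3L − a)/(6EI) = 18267/EI
  point load 54.2 at a = 9: Pa²(3L − a)/(6EI) = 15366/EI
  δ_0 = 33633/EI
Tip deflection under a unit load at B: L³/(3EI) = 333.3/EI.
The prop prevents deflection at B: R_B = δ_0/δ_{BB} = 33633/333.3 = 100.9 kN.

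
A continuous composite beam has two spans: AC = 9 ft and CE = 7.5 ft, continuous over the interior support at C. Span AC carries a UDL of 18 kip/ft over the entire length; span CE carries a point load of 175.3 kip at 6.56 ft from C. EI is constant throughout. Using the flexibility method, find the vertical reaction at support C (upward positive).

R_C = 136.3 kip

Take M_C as the redundant. Released structure: two simple spans AC and CE with a hinge at C.
Rotations at C on the released spans (each span's end-slope, ×1/EI):
  span AC: UDL 18: wL³/(24EI) = 546.8/EI
  span CE: point load 175.3 at a = 6.56: Pab(L + b)/(6LEI) = 202.7/EI
  relative rotation θ_0 = (546.8 + 202.7)/EI = 749.5/EI
A unit hogging moment at C produces rotation L₁/(3EI) + L₂/(3EI) = 5.5/EI.
Slope continuity at C: θ_0 = M_C·5.5/EI, so M_C = 749.5/5.5 = 136.3 kip·ft (hogging).
Span AC, ΣM about A with M_C applied at C: R_C^{AC}·9 = 729 + 136.3, so R_C^{AC} = 96.14 kip and R_A = 162 − 96.14 = 65.86 kip.
Span CE, ΣM about E: R_C^{CE}·7.5 = 164.8 + 136.3, so R_C^{CE} = 40.14 kip and R_E = 175.3 − 40.14 = 135.2 kip.
R_C = 96.14 + 40.14 = 136.3 kip.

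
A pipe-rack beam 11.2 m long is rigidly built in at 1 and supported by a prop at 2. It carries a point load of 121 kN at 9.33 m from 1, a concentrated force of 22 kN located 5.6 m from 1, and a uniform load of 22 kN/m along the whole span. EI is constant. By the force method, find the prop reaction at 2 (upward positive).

Choose R_2 as the redundant. The primary structure is the cantilever fixed at 1.
Primary-structure tip deflection at 2 by superposition:
  point load 121 at a = 9.33: Pa²(3L − a)/(6EI) = 42606/EI
  point load 22 at a = 5.6: Pa²(3L − a)/(6EI) = 3220/EI
  UDL 22: wL⁴/(8EI) = 43272/EI
  δ_0 = 89097/EI
Flexibility coefficient — unit upward force at 2: δ_{22} = L³/(3EI) = 468.3/EI.
The prop prevents deflection at 2: R_2 = δ_0/δ_{22} = 89097/468.3 = 190.3 kN.

R_2 = 190.3 kN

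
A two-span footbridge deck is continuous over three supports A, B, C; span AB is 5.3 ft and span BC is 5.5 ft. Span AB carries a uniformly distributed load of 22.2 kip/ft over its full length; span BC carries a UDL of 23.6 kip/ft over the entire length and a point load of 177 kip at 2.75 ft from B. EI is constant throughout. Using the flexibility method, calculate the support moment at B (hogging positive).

M_B = 176.7 kip·ft

Insert a hinge at B; M_B is the redundant, and each span becomes simply supported.
End slopes at the hinge B, treating each span as simply supported:
  span AB: UDL 22.2: wL³/(24EI) = 137.7/EI
  span BC: UDL 23.6: wL³/(24EI) = 163.6/EI
  span BC: point load 177 at a = 2.75: Pab(L + b)/(6LEI) = 334.6/EI
  relative rotation θ_0 = (137.7 + 498.2)/EI = 636/EI
A unit hogging moment at B produces rotation L₁/(3EI) + L₂/(3EI) = 3.6/EI.
Compatibility: M_B·(L₁+L₂)/(3EI) = θ_0, giving M_B = 176.7 kip·ft (hogging).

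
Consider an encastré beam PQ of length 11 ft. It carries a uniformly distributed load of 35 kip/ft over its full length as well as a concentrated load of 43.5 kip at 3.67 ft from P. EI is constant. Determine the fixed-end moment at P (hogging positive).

M_P = 423.8 kip·ft

Take the two fixed-end moments M_P, M_Q as redundants; the released structure is the simple span PQ.
Simple-span end rotations at P and Q under the given loads:
  at P: UDL 35: wL³/(24EI) = 1941/EI
  at Q: UDL 35: wL³/(24EI) = 1941/EI
  at P: point load 43.5 at a = 3.67: Pab(L + b)/(6LEI) = 325/EI
  at Q: point load 43.5 at a = 3.67: Pab(L + a)/(6LEI) = 260.1/EI
  θ_P0 = 2266/EI,  θ_Q0 = 2201/EI
Flexibility coefficients: a unit moment at one end gives L/(3EI) there and L/(6EI) at the far end, so f₁₁ = f₂₂ = 3.667/EI and f₁₂ = f₂₁ = 1.833/EI.
Compatibility — zero rotation at each built-in end:
  3.667 M_P + 1.833 M_Q = 2266
  1.833 M_P + 3.667 M_Q = 2201
Solving the pair gives M_P = 423.8 kip·ft and M_Q = 388.4 kip·ft (hogging).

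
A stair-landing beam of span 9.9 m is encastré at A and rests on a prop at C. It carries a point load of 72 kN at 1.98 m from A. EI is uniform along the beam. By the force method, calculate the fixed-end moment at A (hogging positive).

Release the roller at C. Primary structure: cantilever fixed at A.
Free-end deflection of the primary structure under the applied loading (downward +):
  point load 72 at a = 1.98: Pa²(3L − a)/(6EI) = 1304/EI
Flexibility coefficient — unit upward force at C: δ_{CC} = L³/(3EI) = 323.4/EI.
The prop prevents deflection at C: R_C = δ_0/δ_{CC} = 1304/323.4 = 4.032 kN.
Moment equilibrium about A: M_A = Σ(load moments about A) − R_C·L = 142.6 − 4.032×9.9 = 102.6 kN·m.

M_A = 102.6 kN·m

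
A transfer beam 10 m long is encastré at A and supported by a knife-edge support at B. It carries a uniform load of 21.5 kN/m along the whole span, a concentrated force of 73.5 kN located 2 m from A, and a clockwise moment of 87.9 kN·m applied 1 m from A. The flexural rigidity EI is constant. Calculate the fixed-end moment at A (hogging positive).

M_A = 437.4 kN·m

Release the roller at B. Primary structure: cantilever fixed at A.
Downward deflection at the released point B due to the loads:
  UDL 21.5: wL⁴/(8EI) = 26875/EI
  point load 73.5 at a = 2: Pa²(3L − a)/(6EI) = 1372/EI
  clockwise couple 87.9 at a = 1: M₀a(2L − a)/(2EI) = 835/EI
  δ_0 = 29082/EI
Flexibility coefficient — unit upward force at B: δ_{BB} = L³/(3EI) = 333.3/EI.
Compatibility at B: δ_0 − R_B·δ_{BB} = 0, so R_B = 29082/333.3 = 87.25 kN.
Moment equilibrium about A: M_A = Σ(load moments about A) − R_B·L = 1310 − 87.25×10 = 437.4 kN·m.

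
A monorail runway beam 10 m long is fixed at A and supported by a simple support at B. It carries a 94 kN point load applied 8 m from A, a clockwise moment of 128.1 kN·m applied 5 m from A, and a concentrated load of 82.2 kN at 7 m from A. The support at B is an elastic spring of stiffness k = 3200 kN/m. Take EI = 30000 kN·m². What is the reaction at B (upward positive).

R_B = 123.4 kN

Take the reaction at B as the redundant and release it; the primary structure is a cantilever fixed at A.
Downward deflection at the released point B due to the loads:
  point load 94 at a = 8: Pa²(3L − a)/(6EI) = 22059/EI
  clockwise couple 128.1 at a = 5: M₀a(2L − a)/(2EI) = 4804/EI
  point load 82.2 at a = 7: Pa²(3L − a)/(6EI) = 15440/EI
  δ_0 = 42302/EI
Tip deflection under a unit load at B: L³/(3EI) = 333.3/EI.
With EI = 30000 kN·m²: δ_0 = 1.4101 m and δ_{BB} = 0.011111 m/kN.
Compatibility — the spring shortens by R_B/k under the reaction it provides: δ_0 − R_B·δ_{BB} = R_B/k. With 1/k = 0.000313 m/kN, R_B = δ_0 / (δ_{BB} + 1/k) = 1.4101 / (0.011111 + 0.000313) = 123.4 kN.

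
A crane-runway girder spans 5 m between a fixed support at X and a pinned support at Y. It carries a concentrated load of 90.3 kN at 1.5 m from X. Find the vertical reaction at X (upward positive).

Take the reaction at Y as the redundant and release it; the primary structure is a cantilever fixed at X.
Downward deflection at the released point Y due to the loads:
  point load 90.3 at a = 1.5: Pa²(3L − a)/(6EI) = 457.1/EI
Flexibility coefficient — unit upward force at Y: δ_{YY} = L³/(3EI) = 41.67/EI.
The prop prevents deflection at Y: R_Y = δ_0/δ_{YY} = 457.1/41.67 = 10.97 kN.
Vertical equilibrium: R_X = ΣP − R_Y = 90.3 − 10.97 = 79.33 kN.

R_X = 79.33 kN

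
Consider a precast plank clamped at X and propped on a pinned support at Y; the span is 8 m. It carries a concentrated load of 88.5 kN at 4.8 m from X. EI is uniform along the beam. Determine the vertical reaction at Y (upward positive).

R_Y = 38.23 kN

Release the roller at Y. Primary structure: cantilever fixed at X.
Primary-structure tip deflection at Y by superposition:
  point load 88.5 at a = 4.8: Pa²(3L − a)/(6EI) = 6525/EI
Flexibility coefficient — unit upward force at Y: δ_{YY} = L³/(3EI) = 170.7/EI.
The prop prevents deflection at Y: R_Y = δ_0/δ_{YY} = 6525/170.7 = 38.23 kN.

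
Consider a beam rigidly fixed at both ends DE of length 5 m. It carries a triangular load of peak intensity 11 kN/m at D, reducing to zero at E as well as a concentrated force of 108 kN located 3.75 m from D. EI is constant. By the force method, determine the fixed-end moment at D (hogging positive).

M_D = 39.06 kN·m

Take the two fixed-end moments M_D, M_E as redundants; the released structure is the simple span DE.
End rotations of the released simple span under the applied load (×1/EI):
  at D: triangular load, peak 11: w₀L³/(45EI) = 30.56/EI
  at E: triangular load, peak 11: 7w₀L³/(360EI) = 26.74/EI
  at D: point load 108 at a = 3.75: Pab(L + b)/(6LEI) = 105.5/EI
  at E: point load 108 at a = 3.75: Pab(L + a)/(6LEI) = 147.7/EI
  θ_D0 = 136/EI,  θ_E0 = 174.4/EI
Flexibility coefficients: a unit moment at one end gives L/(3EI) there and L/(6EI) at the far end, so f₁₁ = f₂₂ = 1.667/EI and f₁₂ = f₂₁ = 0.8333/EI.
Compatibility — zero rotation at each built-in end:
  1.667 M_D + 0.8333 M_E = 136
  0.8333 M_D + 1.667 M_E = 174.4
Solving the pair gives M_D = 39.06 kN·m and M_E = 85.1 kN·m (hogging).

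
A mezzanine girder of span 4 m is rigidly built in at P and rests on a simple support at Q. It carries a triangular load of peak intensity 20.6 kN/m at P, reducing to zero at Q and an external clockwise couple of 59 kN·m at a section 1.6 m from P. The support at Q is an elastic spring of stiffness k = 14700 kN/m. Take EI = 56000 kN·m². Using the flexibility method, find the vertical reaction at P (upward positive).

Take the reaction at Q as the redundant and release it; the primary structure is a cantilever fixed at P.
Deflection at Q on the released cantilever, summing each load's contribution:
  triangular load, peak 20.6 at the fixed end: w₀L⁴/(30EI) = 175.8/EI
  clockwise couple 59 at a = 1.6: M₀a(2L − a)/(2EI) = 302.1/EI
  δ_0 = 477.9/EI
Flexibility coefficient — unit upward force at Q: δ_{QQ} = L³/(3EI) = 21.33/EI.
With EI = 56000 kN·m²: δ_0 = 0.008533 m and δ_{QQ} = 0.000381 m/kN.
Compatibility — the spring shortens by R_Q/k under the reaction it provides: δ_0 − R_Q·δ_{QQ} = R_Q/k. With 1/k = 0.000068 m/kN, R_Q = δ_0 / (δ_{QQ} + 1/k) = 0.008533 / (0.000381 + 0.000068) = 19.01 kN.
Vertical equilibrium: R_P = ΣP − R_Q = 41.2 − 19.01 = 22.19 kN.

R_P = 22.19 kN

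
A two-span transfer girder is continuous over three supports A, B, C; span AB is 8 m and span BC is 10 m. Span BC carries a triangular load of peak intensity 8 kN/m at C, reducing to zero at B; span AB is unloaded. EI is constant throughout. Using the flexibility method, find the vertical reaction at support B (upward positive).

R_B = 19.17 kN

Take M_B as the redundant. Released structure: two simple spans AB and BC with a hinge at B.
Rotations at B on the released spans (each span's end-slope, ×1/EI):
  span BC: triangular load, peak 8: 7w₀L³/(360EI) = 155.6/EI
  relative rotation θ_0 = (0 + 155.6)/EI = 155.6/EI
A unit hogging moment at B produces rotation L₁/(3EI) + L₂/(3EI) = 6/EI.
Compatibility: M_B·(L₁+L₂)/(3EI) = θ_0, giving M_B = 25.93 kN·m (hogging).
Span AB, ΣM about A with M_B applied at B: R_B^{AB}·8 = 0 + 25.93, so R_B^{AB} = 3.241 kN and R_A = 0 − 3.241 = -3.241 kN.
Span BC, ΣM about C: R_B^{BC}·10 = 133.3 + 25.93, so R_B^{BC} = 15.93 kN and R_C = 40 − 15.93 = 24.07 kN.
R_B = 3.241 + 15.93 = 19.17 kN.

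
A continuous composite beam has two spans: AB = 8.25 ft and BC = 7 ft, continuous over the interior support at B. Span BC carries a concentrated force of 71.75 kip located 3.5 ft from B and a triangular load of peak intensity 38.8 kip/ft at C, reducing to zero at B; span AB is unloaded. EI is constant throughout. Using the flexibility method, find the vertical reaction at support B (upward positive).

R_B = 106 kip

Release continuity at B by inserting a hinge; the redundant is the internal moment M_B. The primary structure is two simply-supported spans AB and BC.
Discontinuity in slope at B on the released structure — sum the simple-span end rotations:
  span BC: point load 71.75 at a = 3.5: Pab(L + b)/(6LEI) = 219.7/EI
  span BC: triangular load, peak 38.8: 7w₀L³/(360EI) = 258.8/EI
  relative rotation θ_0 = (0 + 478.5)/EI = 478.5/EI
A unit hogging moment at B produces rotation L₁/(3EI) + L₂/(3EI) = 5.083/EI.
Slope continuity at B: θ_0 = M_B·5.083/EI, so M_B = 478.5/5.083 = 94.13 kip·ft (hogging).
Span AB, ΣM about A with M_B applied at B: R_B^{AB}·8.25 = 0 + 94.13, so R_B^{AB} = 11.41 kip and R_A = 0 − 11.41 = -11.41 kip.
Span BC, ΣM about C: R_B^{BC}·7 = 568 + 94.13, so R_B^{BC} = 94.59 kip and R_C = 207.6 − 94.59 = 113 kip.
R_B = 11.41 + 94.59 = 106 kip.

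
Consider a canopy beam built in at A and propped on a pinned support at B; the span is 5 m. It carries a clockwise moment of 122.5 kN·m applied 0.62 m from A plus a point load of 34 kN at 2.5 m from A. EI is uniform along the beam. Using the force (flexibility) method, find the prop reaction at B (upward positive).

R_B = 19.17 kN

Remove the prop at B; the released (primary) structure is a cantilever built in at A.
Primary-structure tip deflection at B by superposition:
  clockwise couple 122.5 at a = 0.62: M₀a(2L − a)/(2EI) = 356.2/EI
  point load 34 at a = 2.5: Pa²(3L − a)/(6EI) = 442.7/EI
  δ_0 = 798.9/EI
Tip deflection under a unit load at B: L³/(3EI) = 41.67/EI.
Compatibility at B: δ_0 − R_B·δ_{BB} = 0, so R_B = 798.9/41.67 = 19.17 kN.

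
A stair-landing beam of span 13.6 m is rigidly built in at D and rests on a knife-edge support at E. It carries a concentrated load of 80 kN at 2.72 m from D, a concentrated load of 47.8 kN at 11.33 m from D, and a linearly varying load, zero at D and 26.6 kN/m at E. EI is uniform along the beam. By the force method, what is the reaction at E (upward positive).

R_E = 139.9 kN

Release the roller at E. Primary structure: cantilever fixed at D.
Downward deflection at the released point E due to the loads:
  point load 80 at a = 2.72: Pa²(3L − a)/(6EI) = 3756/EI
  point load 47.8 at a = 11.33: Pa²(3L − a)/(6EI) = 30138/EI
  triangular load, peak 26.6 at the free end: 11w₀L⁴/(120EI) = 83416/EI
  δ_0 = 117310/EI
Flexibility coefficient — unit upward force at E: δ_{EE} = L³/(3EI) = 838.5/EI.
Compatibility at E: δ_0 − R_E·δ_{EE} = 0, so R_E = 117310/838.5 = 139.9 kN.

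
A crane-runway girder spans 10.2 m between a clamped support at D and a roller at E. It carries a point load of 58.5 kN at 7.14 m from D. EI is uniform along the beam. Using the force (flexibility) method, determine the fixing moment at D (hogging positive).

Take the reaction at E as the redundant and release it; the primary structure is a cantilever fixed at D.
Deflection at E on the released cantilever, summing each load's contribution:
  point load 58.5 at a = 7.14: Pa²(3L − a)/(6EI) = 11661/EI
Flexibility coefficient — unit upward force at E: δ_{EE} = L³/(3EI) = 353.7/EI.
The prop prevents deflection at E: R_E = δ_0/δ_{EE} = 11661/353.7 = 32.96 kN.
Moment equilibrium about D: M_D = Σ(load moments about D) − R_E·L = 417.7 − 32.96×10.2 = 81.45 kN·m.

M_D = 81.45 kN·m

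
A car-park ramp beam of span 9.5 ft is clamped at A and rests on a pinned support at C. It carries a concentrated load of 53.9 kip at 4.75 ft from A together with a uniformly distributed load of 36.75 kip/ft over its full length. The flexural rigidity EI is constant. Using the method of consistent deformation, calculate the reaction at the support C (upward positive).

R_C = 147.8 kip

Release the roller at C. Primary structure: cantilever fixed at A.
Downward deflection at the released point C due to the loads:
  point load 53.9 at a = 4.75: Pa²(3L − a)/(6EI) = 4814/EI
  UDL 36.75: wL⁴/(8EI) = 37416/EI
  δ_0 = 42230/EI
Flexibility coefficient — unit upward force at C: δ_{CC} = L³/(3EI) = 285.8/EI.
The prop prevents deflection at C: R_C = δ_0/δ_{CC} = 42230/285.8 = 147.8 kip.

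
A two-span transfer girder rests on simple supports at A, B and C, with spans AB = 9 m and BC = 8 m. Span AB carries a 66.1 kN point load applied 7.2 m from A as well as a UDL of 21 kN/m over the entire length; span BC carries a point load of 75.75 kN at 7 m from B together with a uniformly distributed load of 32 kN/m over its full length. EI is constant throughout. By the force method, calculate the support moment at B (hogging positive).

M_B = 295.9 kN·m

Release continuity at B by inserting a hinge; the redundant is the internal moment M_B. The primary structure is two simply-supported spans AB and BC.
End slopes at the hinge B, treating each span as simply supported:
  span AB: point load 66.1 at a = 7.2: Pab(L + a)/(6LEI) = 257/EI
  span AB: UDL 21: wL³/(24EI) = 637.9/EI
  span BC: point load 75.75 at a = 7: Pab(L + b)/(6LEI) = 99.42/EI
  span BC: UDL 32: wL³/(24EI) = 682.7/EI
  relative rotation θ_0 = (894.9 + 782.1)/EI = 1677/EI
A unit hogging moment at B produces rotation L₁/(3EI) + L₂/(3EI) = 5.667/EI.
Slope continuity at B: θ_0 = M_B·5.667/EI, so M_B = 1677/5.667 = 295.9 kN·m (hogging).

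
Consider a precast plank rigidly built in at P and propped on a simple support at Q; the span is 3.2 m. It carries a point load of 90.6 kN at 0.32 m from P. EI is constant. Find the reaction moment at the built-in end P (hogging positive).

M_P = 24.79 kN·m

Remove the prop at Q; the released (primary) structure is a cantilever built in at P.
Primary-structure tip deflection at Q by superposition:
  point load 90.6 at a = 0.32: Pa²(3L − a)/(6EI) = 14.35/EI
Flexibility coefficient — unit upward force at Q: δ_{QQ} = L³/(3EI) = 10.92/EI.
Compatibility at Q: δ_0 − R_Q·δ_{QQ} = 0, so R_Q = 14.35/10.92 = 1.314 kN.
Moment equilibrium about P: M_P = Σ(load moments about P) − R_Q·L = 28.99 − 1.314×3.2 = 24.79 kN·m.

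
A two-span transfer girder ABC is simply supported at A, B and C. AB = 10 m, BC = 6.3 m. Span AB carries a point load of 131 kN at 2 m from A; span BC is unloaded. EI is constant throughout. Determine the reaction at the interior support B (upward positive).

Take M_B as the redundant. Released structure: two simple spans AB and BC with a hinge at B.
Discontinuity in slope at B on the released structure — sum the simple-span end rotations:
  span AB: point load 131 at a = 2: Pab(L + a)/(6LEI) = 419.2/EI
  relative rotation θ_0 = (419.2 + 0)/EI = 419.2/EI
A unit hogging moment at B produces rotation L₁/(3EI) + L₂/(3EI) = 5.433/EI.
Compatibility: M_B·(L₁+L₂)/(3EI) = θ_0, giving M_B = 77.15 kN·m (hogging).
Span AB, ΣM about A with M_B applied at B: R_B^{AB}·10 = 262 + 77.15, so R_B^{AB} = 33.92 kN and R_A = 131 − 33.92 = 97.08 kN.
Span BC, ΣM about C: R_B^{BC}·6.3 = 0 + 77.15, so R_B^{BC} = 12.25 kN and R_C = 0 − 12.25 = -12.25 kN.
R_B = 33.92 + 12.25 = 46.16 kN.

R_B = 46.16 kN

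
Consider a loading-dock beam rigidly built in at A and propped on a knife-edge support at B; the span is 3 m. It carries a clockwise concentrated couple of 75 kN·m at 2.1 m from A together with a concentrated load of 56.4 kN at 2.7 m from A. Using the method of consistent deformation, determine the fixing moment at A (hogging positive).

M_A = -19 kN·m

Take the reaction at B as the redundant and release it; the primary structure is a cantilever fixed at A.
Free-end deflection of the primary structure under the applied loading (downward +):
  clockwise couple 75 at a = 2.1: M₀a(2L − a)/(2EI) = 307.1/EI
  point load 56.4 at a = 2.7: Pa²(3L − a)/(6EI) = 431.7/EI
  δ_0 = 738.8/EI
Flexibility coefficient — unit upward force at B: δ_{BB} = L³/(3EI) = 9/EI.
Compatibility at B: δ_0 − R_B·δ_{BB} = 0, so R_B = 738.8/9 = 82.09 kN.
Moment equilibrium about A: M_A = Σ(load moments about A) − R_B·L = 227.3 − 82.09×3 = -19 kN·m.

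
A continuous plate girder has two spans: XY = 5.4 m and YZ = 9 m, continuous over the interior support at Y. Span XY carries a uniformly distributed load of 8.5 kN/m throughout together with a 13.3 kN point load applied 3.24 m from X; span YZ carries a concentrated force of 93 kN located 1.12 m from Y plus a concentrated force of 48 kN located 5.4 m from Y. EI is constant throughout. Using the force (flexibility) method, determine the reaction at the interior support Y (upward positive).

Insert a hinge at Y; M_Y is the redundant, and each span becomes simply supported.
Rotations at Y on the released spans (each span's end-slope, ×1/EI):
  span XY: UDL 8.5: wL³/(24EI) = 55.77/EI
  span XY: point load 13.3 at a = 3.24: Pab(L + a)/(6LEI) = 24.82/EI
  span YZ: point load 93 at a = 1.12: Pab(L + b)/(6LEI) = 256.6/EI
  span YZ: point load 48 at a = 5.4: Pab(L + b)/(6LEI) = 217.7/EI
  relative rotation θ_0 = (80.59 + 474.3)/EI = 554.9/EI
A unit hogging moment at Y produces rotation L₁/(3EI) + L₂/(3EI) = 4.8/EI.
Compatibility: M_Y·(L₁+L₂)/(3EI) = θ_0, giving M_Y = 115.6 kN·m (hogging).
Span XY, ΣM about X with M_Y applied at Y: R_Y^{XY}·5.4 = 167 + 115.6, so R_Y^{XY} = 52.34 kN and R_X = 59.2 − 52.34 = 6.862 kN.
Span YZ, ΣM about Z: R_Y^{YZ}·9 = 905.6 + 115.6, so R_Y^{YZ} = 113.5 kN and R_Z = 141 − 113.5 = 27.53 kN.
R_Y = 52.34 + 113.5 = 165.8 kN.

R_Y = 165.8 kN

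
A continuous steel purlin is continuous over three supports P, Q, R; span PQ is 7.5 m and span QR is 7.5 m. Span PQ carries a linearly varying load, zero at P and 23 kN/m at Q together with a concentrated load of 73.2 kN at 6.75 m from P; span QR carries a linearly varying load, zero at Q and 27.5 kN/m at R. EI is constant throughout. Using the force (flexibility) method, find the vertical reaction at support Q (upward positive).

R_Q = 187.5 kN

Release continuity at Q by inserting a hinge; the redundant is the internal moment M_Q. The primary structure is two simply-supported spans PQ and QR.
Rotations at Q on the released spans (each span's end-slope, ×1/EI):
  span PQ: triangular load, peak 23: w₀L³/(45EI) = 215.6/EI
  span PQ: point load 73.2 at a = 6.75: Pab(L + a)/(6LEI) = 117.3/EI
  span QR: triangular load, peak 27.5: 7w₀L³/(360EI) = 225.6/EI
  relative rotation θ_0 = (333 + 225.6)/EI = 558.6/EI
A unit hogging moment at Q produces rotation L₁/(3EI) + L₂/(3EI) = 5/EI.
Slope continuity at Q: θ_0 = M_Q·5/EI, so M_Q = 558.6/5 = 111.7 kN·m (hogging).
Span PQ, ΣM about P with M_Q applied at Q: R_Q^{PQ}·7.5 = 925.4 + 111.7, so R_Q^{PQ} = 138.3 kN and R_P = 159.4 − 138.3 = 21.18 kN.
Span QR, ΣM about R: R_Q^{QR}·7.5 = 257.8 + 111.7, so R_Q^{QR} = 49.27 kN and R_R = 103.1 − 49.27 = 53.86 kN.
R_Q = 138.3 + 49.27 = 187.5 kN.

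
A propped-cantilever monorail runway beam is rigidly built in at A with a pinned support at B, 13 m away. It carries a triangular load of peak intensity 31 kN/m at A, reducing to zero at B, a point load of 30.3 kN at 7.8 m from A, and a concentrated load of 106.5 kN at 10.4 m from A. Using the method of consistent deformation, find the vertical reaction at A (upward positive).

R_A = 209.9 kN

Release the roller at B. Primary structure: cantilever fixed at A.
Downward deflection at the released point B due to the loads:
  triangular load, peak 31 at the fixed end: w₀L⁴/(30EI) = 29513/EI
  point load 30.3 at a = 7.8: Pa²(3L − a)/(6EI) = 9586/EI
  point load 106.5 at a = 10.4: Pa²(3L − a)/(6EI) = 54907/EI
  δ_0 = 94006/EI
Tip deflection under a unit load at B: L³/(3EI) = 732.3/EI.
The prop prevents deflection at B: R_B = δ_0/δ_{BB} = 94006/732.3 = 128.4 kN.
Vertical equilibrium: R_A = ΣP − R_B = 338.3 − 128.4 = 209.9 kN.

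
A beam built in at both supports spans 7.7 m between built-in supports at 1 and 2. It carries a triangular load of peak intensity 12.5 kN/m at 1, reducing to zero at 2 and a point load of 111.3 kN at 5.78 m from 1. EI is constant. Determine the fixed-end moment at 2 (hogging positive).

Release both end moments; the primary structure is a simply-supported span 12 with redundants M_1 and M_2.
Simple-span end rotations at 1 and 2 under the given loads:
  at 1: triangular load, peak 12.5: w₀L³/(45EI) = 126.8/EI
  at 2: triangular load, peak 12.5: 7w₀L³/(360EI) = 111/EI
  at 1: point load 111.3 at a = 5.78: Pab(L + b)/(6LEI) = 257.2/EI
  at 2: point load 111.3 at a = 5.78: Pab(L + a)/(6LEI) = 360.4/EI
  θ_10 = 384/EI,  θ_20 = 471.4/EI
Flexibility coefficients: a unit moment at one end gives L/(3EI) there and L/(6EI) at the far end, so f₁₁ = f₂₂ = 2.567/EI and f₁₂ = f₂₁ = 1.283/EI.
Compatibility — zero rotation at each built-in end:
  2.567 M_1 + 1.283 M_2 = 384
  1.283 M_1 + 2.567 M_2 = 471.4
Solving the pair gives M_1 = 77.05 kN·m and M_2 = 145.1 kN·m (hogging).

M_2 = 145.1 kN·m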